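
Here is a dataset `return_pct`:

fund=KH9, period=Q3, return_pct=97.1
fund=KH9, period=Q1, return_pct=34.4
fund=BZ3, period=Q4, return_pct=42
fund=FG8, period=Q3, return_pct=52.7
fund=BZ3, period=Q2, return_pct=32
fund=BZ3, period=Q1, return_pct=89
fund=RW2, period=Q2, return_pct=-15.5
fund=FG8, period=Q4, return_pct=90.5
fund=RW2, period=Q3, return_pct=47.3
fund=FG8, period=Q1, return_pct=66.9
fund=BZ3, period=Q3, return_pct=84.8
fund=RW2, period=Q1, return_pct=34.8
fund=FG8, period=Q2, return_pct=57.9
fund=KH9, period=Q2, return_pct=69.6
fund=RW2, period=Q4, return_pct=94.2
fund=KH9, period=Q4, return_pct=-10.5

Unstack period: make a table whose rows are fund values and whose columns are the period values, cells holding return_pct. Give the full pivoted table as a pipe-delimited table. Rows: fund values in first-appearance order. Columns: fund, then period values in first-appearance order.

Columns: fund plus the 4 distinct period values (Q3, Q1, Q4, Q2).
For example, row KH9 column Q3 takes return_pct=97.1 from the long row (KH9, Q3).

| fund | Q3 | Q1 | Q4 | Q2 |
| KH9 | 97.1 | 34.4 | -10.5 | 69.6 |
| BZ3 | 84.8 | 89 | 42 | 32 |
| FG8 | 52.7 | 66.9 | 90.5 | 57.9 |
| RW2 | 47.3 | 34.8 | 94.2 | -15.5 |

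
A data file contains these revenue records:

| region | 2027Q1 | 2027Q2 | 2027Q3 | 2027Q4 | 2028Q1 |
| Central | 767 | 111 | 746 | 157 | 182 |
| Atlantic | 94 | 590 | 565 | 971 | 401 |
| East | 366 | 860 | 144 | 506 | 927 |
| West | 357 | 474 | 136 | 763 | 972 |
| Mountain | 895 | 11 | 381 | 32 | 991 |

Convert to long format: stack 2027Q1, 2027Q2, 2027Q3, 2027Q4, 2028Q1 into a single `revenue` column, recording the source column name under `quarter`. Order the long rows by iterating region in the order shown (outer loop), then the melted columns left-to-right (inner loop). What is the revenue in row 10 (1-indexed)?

25 rows total (5 × 5). Row 10: index ⌊(10-1)/5⌋ = 1 into region → Atlantic; (10-1) mod 5 = 4 into the melted columns → 2028Q1.
So row 10 is (Atlantic, 2028Q1, 401); revenue = 401.

401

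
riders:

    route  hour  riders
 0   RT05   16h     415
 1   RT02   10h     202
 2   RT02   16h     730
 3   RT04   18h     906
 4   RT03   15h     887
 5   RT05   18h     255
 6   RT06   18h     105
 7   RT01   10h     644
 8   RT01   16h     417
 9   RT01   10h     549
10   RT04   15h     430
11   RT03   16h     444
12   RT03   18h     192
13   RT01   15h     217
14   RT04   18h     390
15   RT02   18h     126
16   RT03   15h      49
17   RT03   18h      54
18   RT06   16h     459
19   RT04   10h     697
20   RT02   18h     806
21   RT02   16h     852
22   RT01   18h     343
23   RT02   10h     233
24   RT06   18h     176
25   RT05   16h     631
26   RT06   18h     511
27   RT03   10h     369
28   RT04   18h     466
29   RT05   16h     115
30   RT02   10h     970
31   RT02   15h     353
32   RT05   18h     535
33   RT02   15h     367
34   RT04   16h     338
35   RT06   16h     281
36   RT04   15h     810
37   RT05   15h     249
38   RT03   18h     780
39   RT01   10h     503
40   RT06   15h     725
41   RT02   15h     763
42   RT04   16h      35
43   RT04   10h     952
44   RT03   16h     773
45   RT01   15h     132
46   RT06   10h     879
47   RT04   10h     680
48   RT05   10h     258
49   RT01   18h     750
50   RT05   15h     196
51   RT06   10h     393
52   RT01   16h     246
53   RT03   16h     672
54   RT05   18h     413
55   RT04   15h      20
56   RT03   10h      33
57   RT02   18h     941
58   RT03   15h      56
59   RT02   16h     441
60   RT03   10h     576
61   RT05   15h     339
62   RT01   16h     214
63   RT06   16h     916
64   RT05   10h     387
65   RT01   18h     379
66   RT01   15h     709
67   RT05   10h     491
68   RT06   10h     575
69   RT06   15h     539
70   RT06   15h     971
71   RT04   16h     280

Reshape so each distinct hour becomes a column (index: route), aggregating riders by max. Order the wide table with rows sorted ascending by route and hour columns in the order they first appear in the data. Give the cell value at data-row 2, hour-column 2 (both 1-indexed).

With rows sorted ascending by route, row 2 is route=RT02. hour columns in first-appearance order: 16h, 10h, 18h, 15h; column 2 is 10h.
Long rows with route=RT02, hour=10h: max(202, 233, 970) = 970.

970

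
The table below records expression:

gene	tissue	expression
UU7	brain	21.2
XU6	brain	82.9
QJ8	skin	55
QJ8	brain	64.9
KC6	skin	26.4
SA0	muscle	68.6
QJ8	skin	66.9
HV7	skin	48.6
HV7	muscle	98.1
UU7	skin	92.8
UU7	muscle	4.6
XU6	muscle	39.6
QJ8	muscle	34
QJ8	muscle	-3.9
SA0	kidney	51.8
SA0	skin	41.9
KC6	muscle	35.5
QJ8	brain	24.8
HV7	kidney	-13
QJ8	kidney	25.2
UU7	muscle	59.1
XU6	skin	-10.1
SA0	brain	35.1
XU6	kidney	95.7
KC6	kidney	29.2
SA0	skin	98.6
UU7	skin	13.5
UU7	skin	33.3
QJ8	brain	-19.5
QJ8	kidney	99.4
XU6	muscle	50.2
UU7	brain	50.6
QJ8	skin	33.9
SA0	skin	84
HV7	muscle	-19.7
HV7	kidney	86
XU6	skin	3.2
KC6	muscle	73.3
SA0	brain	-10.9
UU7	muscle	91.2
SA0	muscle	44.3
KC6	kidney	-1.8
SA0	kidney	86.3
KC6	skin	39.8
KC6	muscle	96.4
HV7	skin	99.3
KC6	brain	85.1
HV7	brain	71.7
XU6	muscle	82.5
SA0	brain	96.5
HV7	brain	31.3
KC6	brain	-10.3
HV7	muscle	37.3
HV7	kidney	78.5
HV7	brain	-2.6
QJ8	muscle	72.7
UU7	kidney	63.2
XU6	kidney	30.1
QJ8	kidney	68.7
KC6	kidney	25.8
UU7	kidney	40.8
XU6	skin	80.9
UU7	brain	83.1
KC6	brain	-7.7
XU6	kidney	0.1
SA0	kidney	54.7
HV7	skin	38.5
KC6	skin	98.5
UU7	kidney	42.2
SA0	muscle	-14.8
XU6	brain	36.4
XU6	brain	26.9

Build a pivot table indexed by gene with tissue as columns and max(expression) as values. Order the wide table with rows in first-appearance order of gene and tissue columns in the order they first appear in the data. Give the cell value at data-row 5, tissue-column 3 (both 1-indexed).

68.6

With rows in first-appearance order of gene, row 5 is gene=SA0. tissue columns in first-appearance order: brain, skin, muscle, kidney; column 3 is muscle.
Long rows with gene=SA0, tissue=muscle: max(68.6, 44.3, -14.8) = 68.6.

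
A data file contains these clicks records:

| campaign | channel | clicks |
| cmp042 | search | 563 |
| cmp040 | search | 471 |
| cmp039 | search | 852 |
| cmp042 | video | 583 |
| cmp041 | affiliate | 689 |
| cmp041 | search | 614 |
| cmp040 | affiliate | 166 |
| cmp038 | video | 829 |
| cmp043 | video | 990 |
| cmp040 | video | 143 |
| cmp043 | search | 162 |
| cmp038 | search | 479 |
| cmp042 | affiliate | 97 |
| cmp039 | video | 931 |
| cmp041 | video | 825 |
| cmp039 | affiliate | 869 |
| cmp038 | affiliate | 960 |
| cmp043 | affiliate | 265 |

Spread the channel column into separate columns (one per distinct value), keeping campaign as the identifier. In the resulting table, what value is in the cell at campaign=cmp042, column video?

Wide layout: rows indexed by campaign, columns are the 3 distinct channel values (search, video, affiliate).
Cell (campaign=cmp042, channel=video) draws from the long row where campaign=cmp042 and channel=video, which has clicks=583.

583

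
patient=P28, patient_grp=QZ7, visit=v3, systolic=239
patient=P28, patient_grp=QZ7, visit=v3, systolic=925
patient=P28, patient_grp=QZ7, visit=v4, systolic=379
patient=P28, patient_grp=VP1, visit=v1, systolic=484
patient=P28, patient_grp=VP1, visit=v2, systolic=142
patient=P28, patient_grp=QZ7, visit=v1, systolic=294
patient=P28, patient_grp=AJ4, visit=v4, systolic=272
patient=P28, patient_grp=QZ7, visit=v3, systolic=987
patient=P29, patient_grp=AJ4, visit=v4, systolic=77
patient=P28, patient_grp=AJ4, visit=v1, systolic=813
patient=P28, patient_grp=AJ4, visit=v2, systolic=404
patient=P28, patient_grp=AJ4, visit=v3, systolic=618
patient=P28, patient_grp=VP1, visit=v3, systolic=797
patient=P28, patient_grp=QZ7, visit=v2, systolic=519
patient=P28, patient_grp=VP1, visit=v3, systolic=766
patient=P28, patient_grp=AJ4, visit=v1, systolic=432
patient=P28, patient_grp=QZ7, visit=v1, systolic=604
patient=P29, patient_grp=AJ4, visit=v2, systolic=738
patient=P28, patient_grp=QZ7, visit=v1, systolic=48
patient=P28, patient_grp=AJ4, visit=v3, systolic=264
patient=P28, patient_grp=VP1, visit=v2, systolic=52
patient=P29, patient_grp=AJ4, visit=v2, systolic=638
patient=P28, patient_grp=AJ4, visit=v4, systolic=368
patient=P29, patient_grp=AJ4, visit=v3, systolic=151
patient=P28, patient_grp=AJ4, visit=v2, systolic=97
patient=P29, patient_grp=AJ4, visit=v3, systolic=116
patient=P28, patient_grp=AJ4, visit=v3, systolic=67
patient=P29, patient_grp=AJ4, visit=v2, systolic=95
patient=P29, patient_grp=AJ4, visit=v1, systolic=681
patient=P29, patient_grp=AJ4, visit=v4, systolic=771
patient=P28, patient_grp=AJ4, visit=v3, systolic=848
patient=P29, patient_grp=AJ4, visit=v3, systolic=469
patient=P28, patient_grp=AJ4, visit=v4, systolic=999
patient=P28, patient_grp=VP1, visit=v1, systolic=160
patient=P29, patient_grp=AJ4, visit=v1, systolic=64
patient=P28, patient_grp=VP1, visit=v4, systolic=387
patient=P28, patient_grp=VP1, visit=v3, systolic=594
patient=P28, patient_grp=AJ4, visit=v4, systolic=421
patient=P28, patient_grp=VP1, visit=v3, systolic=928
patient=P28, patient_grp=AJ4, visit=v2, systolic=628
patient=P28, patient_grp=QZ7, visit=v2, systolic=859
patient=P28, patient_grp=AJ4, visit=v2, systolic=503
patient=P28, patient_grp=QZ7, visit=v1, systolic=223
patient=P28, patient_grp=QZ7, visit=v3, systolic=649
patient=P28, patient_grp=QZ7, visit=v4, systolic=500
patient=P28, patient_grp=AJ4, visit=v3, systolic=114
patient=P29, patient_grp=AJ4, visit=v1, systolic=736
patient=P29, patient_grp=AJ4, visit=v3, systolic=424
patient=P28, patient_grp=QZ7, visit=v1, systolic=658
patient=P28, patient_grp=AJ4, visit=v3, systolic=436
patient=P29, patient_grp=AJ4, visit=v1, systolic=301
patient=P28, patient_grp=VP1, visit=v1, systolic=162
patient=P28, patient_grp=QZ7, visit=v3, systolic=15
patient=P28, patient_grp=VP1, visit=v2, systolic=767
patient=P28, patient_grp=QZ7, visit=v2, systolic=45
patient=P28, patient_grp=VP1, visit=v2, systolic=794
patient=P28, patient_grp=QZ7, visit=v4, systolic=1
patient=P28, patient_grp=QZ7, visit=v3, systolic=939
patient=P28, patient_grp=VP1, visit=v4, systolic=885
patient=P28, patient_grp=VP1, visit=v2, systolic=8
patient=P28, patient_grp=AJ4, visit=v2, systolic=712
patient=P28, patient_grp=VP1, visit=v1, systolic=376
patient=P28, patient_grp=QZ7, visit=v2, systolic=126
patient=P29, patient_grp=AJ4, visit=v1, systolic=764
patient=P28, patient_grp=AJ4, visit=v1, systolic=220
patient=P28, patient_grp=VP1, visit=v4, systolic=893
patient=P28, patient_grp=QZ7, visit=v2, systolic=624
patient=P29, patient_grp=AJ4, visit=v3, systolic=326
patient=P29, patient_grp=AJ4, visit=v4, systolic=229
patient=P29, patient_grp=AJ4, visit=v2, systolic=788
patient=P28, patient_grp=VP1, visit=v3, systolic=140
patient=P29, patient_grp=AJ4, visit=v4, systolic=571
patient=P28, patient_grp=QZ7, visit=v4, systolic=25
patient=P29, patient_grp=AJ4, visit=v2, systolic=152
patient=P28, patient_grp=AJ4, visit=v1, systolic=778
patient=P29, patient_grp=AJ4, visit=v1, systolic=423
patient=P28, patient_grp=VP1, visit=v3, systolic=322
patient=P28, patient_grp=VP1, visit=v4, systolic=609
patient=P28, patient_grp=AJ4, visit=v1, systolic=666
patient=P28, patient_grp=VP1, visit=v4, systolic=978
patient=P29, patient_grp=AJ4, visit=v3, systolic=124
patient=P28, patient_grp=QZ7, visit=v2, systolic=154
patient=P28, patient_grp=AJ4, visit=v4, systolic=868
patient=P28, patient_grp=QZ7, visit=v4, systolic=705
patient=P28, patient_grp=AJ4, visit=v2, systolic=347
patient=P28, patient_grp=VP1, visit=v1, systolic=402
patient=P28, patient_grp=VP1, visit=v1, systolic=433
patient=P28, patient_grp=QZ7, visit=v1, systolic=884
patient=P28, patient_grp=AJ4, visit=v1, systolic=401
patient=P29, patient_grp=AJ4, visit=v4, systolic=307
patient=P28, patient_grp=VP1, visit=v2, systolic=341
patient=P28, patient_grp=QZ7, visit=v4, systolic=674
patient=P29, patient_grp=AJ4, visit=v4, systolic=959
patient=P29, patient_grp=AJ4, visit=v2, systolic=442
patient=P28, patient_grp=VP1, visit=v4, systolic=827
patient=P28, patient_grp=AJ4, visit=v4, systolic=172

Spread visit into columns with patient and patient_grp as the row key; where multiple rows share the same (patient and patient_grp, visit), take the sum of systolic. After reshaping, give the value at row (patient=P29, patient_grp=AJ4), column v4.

2914

Rows with patient=P29, patient_grp=AJ4 and visit=v4: systolic values are 77, 771, 229, 571, 307, 959.
77 + 771 + 229 + 571 + 307 + 959 = 2914.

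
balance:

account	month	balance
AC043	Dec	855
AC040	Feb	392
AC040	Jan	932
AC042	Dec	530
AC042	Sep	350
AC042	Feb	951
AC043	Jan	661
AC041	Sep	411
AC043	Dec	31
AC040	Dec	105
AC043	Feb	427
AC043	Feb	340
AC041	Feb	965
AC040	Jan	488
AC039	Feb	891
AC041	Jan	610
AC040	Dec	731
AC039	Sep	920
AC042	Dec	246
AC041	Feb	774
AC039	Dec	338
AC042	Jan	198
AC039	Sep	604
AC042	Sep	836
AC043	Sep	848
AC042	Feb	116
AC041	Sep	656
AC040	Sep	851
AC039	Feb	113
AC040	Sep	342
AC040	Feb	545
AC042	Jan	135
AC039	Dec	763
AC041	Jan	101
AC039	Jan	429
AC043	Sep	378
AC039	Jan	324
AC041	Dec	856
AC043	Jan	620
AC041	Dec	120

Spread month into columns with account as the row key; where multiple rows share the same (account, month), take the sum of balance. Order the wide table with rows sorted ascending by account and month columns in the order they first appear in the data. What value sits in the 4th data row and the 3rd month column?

333

With rows sorted ascending by account, row 4 is account=AC042. month columns in first-appearance order: Dec, Feb, Jan, Sep; column 3 is Jan.
Long rows with account=AC042, month=Jan: 198 + 135 = 333.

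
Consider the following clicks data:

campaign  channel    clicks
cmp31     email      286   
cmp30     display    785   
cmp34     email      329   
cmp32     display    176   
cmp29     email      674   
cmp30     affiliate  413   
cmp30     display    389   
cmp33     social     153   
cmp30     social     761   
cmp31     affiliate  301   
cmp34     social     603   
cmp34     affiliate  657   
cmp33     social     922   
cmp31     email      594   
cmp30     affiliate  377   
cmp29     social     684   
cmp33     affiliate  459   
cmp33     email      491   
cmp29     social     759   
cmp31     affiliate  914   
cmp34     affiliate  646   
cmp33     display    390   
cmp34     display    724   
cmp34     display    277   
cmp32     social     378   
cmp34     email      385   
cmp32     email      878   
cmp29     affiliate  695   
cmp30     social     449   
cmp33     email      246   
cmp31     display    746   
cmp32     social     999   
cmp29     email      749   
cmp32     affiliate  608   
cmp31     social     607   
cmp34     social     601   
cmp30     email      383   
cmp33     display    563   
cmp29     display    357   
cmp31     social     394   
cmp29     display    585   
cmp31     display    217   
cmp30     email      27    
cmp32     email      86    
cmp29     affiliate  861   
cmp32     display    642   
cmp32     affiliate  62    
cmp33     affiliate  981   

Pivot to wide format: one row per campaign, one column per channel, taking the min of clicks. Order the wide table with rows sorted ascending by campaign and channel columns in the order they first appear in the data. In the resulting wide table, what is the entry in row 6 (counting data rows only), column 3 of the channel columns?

646

With rows sorted ascending by campaign, row 6 is campaign=cmp34. channel columns in first-appearance order: email, display, affiliate, social; column 3 is affiliate.
Long rows with campaign=cmp34, channel=affiliate: min(657, 646) = 646.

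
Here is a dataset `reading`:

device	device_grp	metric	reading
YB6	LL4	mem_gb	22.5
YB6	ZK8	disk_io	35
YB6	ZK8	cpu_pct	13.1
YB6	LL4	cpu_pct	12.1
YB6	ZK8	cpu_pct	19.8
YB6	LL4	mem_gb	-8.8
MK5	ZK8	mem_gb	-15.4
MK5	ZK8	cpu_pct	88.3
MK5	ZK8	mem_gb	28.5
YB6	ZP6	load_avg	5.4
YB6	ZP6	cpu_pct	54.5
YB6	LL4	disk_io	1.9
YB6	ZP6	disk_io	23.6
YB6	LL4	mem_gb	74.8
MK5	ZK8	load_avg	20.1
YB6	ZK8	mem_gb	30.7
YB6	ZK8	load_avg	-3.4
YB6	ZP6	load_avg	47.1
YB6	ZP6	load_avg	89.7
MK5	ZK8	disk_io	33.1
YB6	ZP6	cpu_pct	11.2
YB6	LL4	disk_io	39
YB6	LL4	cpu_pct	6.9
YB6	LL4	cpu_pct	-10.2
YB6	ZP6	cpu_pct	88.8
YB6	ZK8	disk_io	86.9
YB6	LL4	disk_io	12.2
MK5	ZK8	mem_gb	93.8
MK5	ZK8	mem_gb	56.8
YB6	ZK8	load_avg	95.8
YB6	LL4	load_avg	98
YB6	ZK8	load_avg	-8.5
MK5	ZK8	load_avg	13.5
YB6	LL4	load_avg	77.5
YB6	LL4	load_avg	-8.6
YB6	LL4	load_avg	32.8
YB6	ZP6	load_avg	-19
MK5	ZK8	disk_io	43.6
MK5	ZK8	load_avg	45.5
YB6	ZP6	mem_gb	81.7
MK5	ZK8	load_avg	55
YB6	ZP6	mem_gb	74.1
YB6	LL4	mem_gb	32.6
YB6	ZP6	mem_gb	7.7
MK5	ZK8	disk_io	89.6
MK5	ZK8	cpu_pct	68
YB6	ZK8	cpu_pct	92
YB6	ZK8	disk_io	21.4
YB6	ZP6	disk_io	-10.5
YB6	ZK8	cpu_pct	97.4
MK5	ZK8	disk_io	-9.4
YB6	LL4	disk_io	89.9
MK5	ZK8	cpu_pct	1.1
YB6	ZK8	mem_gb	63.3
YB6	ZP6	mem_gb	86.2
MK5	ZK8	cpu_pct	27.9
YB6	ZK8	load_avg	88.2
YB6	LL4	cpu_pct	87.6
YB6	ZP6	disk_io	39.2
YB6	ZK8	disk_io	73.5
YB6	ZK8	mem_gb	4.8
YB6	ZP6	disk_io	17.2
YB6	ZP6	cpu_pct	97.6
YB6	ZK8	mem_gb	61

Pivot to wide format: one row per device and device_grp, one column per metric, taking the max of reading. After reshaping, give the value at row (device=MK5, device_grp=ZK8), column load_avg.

Rows with device=MK5, device_grp=ZK8 and metric=load_avg: reading values are 20.1, 13.5, 45.5, 55.
max(20.1, 13.5, 45.5, 55) = 55.

55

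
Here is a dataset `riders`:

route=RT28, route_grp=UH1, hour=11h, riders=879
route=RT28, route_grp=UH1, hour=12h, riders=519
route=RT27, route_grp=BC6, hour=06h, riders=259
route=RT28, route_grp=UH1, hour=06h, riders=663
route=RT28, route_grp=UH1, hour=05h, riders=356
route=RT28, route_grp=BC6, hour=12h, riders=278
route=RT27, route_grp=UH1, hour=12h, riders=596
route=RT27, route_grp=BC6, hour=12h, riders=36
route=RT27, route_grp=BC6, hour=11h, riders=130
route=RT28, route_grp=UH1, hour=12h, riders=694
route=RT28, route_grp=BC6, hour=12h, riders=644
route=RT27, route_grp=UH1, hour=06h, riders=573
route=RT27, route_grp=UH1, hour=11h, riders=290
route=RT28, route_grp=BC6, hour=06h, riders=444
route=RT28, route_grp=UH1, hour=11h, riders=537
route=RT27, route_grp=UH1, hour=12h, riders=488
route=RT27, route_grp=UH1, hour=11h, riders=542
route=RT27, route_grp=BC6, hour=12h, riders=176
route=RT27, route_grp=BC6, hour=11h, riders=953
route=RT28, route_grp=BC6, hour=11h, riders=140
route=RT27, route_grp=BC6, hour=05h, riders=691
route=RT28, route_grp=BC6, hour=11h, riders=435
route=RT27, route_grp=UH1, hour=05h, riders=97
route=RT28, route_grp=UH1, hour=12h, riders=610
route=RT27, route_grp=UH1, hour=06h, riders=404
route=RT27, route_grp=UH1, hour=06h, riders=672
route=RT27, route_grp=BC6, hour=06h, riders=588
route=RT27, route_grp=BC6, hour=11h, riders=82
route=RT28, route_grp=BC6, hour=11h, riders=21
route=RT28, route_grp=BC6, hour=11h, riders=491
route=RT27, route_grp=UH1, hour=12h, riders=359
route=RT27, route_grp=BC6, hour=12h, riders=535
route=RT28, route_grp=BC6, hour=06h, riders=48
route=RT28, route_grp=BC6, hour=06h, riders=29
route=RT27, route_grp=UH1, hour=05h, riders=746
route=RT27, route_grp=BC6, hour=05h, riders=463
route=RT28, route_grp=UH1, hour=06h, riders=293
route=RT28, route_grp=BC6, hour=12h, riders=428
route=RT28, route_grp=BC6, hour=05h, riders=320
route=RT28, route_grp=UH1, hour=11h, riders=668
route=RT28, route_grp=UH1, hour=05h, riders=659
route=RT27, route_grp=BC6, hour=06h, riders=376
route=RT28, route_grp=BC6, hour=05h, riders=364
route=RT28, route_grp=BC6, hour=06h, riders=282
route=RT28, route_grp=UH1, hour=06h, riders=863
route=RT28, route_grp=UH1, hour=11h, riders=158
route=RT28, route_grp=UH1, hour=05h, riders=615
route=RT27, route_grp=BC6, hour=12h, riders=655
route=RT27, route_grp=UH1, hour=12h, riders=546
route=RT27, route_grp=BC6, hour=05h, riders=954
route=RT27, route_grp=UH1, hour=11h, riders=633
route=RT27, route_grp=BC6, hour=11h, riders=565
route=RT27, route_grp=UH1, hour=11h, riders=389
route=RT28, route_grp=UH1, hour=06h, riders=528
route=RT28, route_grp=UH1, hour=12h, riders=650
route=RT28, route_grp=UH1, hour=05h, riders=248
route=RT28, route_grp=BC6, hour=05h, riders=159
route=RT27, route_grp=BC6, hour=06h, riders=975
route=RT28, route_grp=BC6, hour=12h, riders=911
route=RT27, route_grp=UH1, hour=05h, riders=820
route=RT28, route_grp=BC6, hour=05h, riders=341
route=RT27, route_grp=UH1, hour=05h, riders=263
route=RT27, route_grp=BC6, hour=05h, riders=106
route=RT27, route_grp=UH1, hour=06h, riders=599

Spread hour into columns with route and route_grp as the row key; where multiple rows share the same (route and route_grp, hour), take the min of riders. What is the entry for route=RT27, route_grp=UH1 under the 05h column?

97

Rows with route=RT27, route_grp=UH1 and hour=05h: riders values are 97, 746, 820, 263.
min(97, 746, 820, 263) = 97.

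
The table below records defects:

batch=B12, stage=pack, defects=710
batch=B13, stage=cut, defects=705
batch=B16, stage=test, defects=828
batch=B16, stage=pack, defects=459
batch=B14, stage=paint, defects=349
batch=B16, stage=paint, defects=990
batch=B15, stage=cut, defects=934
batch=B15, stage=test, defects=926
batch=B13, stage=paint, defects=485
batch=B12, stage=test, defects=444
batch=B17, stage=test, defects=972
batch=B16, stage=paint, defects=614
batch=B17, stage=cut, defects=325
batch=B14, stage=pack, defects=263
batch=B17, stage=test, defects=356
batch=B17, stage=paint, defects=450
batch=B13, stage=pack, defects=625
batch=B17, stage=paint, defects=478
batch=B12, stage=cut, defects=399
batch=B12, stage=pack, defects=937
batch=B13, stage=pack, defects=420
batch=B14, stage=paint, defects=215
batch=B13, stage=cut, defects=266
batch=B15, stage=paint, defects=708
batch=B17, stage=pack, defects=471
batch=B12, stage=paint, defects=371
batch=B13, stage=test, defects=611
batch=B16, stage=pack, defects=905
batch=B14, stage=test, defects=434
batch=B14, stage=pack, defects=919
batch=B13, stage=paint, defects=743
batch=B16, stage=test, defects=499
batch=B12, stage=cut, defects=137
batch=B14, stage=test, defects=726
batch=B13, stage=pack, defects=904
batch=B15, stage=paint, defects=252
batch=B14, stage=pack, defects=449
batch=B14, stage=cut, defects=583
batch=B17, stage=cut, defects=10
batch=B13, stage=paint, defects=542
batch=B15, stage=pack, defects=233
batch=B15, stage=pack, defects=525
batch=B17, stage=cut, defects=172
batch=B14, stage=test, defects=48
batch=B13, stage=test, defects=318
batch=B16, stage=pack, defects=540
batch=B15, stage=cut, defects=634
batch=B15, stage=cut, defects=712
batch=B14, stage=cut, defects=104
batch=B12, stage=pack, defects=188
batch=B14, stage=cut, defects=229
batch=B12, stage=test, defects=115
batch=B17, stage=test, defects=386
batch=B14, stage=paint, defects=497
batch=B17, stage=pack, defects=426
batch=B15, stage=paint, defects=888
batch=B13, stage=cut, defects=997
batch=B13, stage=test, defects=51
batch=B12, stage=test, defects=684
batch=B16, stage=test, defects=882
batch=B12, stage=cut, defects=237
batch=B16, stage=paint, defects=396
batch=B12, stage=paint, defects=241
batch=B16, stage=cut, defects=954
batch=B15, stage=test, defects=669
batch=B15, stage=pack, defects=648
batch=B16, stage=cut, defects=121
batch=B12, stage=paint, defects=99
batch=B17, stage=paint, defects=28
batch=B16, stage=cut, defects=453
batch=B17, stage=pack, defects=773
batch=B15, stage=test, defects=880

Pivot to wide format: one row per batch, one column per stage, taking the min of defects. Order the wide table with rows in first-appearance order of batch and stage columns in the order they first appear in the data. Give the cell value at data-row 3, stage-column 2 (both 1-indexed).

With rows in first-appearance order of batch, row 3 is batch=B16. stage columns in first-appearance order: pack, cut, test, paint; column 2 is cut.
Long rows with batch=B16, stage=cut: min(954, 121, 453) = 121.

121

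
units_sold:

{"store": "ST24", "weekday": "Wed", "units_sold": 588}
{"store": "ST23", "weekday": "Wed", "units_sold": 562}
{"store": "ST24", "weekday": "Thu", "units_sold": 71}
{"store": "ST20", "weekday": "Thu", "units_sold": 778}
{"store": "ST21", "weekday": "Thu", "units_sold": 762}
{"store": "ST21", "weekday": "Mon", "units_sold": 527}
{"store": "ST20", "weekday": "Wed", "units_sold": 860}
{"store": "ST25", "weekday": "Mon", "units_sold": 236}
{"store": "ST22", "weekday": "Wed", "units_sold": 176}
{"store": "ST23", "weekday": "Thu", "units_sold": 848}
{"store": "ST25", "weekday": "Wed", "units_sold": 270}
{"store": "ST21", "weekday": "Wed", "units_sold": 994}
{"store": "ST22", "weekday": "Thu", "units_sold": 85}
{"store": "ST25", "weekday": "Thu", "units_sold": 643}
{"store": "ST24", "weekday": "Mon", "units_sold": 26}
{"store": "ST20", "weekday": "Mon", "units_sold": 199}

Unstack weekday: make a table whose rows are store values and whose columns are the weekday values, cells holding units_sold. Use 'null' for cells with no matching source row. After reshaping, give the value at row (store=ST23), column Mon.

null

No long-format row has store=ST23 and weekday=Mon, so the cell is null.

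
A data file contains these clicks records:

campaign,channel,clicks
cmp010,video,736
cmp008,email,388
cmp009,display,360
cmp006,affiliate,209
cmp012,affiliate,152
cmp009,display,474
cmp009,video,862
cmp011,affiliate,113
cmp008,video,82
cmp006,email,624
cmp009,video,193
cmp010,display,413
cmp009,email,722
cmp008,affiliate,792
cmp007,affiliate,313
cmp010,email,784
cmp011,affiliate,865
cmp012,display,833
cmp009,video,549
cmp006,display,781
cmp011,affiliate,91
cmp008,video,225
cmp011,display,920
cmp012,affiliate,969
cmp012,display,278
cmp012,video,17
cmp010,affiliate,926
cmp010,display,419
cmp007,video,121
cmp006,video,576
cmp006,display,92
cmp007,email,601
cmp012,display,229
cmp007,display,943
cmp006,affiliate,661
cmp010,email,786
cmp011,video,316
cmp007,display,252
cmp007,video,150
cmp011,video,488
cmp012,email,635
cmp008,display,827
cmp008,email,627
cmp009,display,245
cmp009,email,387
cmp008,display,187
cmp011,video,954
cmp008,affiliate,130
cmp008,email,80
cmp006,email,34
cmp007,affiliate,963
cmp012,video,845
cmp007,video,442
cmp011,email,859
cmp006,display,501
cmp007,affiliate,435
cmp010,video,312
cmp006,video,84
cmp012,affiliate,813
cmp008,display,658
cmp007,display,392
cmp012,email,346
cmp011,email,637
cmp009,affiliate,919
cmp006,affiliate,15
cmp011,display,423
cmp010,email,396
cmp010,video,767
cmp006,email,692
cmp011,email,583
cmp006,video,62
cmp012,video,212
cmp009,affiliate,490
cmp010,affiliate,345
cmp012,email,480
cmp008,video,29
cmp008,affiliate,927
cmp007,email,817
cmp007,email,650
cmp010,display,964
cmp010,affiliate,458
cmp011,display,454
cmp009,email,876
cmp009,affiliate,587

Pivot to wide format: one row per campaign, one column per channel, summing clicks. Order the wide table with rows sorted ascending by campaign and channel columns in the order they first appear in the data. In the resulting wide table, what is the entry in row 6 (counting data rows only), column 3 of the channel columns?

With rows sorted ascending by campaign, row 6 is campaign=cmp011. channel columns in first-appearance order: video, email, display, affiliate; column 3 is display.
Long rows with campaign=cmp011, channel=display: 920 + 423 + 454 = 1797.

1797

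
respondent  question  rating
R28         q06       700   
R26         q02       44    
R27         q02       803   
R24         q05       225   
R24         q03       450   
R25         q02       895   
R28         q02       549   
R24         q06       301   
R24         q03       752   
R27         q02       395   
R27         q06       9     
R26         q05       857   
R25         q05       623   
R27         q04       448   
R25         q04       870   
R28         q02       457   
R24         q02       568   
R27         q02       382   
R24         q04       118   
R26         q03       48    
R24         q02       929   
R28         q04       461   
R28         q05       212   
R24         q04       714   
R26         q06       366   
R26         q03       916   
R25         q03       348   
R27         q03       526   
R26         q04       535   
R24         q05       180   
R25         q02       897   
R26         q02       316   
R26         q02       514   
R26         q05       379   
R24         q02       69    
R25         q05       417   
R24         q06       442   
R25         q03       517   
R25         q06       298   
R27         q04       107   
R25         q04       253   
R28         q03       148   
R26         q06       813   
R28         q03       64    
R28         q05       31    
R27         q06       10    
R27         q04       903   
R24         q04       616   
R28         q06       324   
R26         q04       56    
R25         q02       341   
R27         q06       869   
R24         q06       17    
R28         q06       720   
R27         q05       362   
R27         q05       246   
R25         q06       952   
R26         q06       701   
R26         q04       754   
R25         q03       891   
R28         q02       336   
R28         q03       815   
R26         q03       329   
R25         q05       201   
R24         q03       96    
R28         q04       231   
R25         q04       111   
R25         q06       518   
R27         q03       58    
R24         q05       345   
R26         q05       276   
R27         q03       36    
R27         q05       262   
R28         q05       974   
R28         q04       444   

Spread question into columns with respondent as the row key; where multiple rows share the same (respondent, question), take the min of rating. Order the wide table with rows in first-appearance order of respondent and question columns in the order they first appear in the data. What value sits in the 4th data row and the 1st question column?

17

With rows in first-appearance order of respondent, row 4 is respondent=R24. question columns in first-appearance order: q06, q02, q05, q03, q04; column 1 is q06.
Long rows with respondent=R24, question=q06: min(301, 442, 17) = 17.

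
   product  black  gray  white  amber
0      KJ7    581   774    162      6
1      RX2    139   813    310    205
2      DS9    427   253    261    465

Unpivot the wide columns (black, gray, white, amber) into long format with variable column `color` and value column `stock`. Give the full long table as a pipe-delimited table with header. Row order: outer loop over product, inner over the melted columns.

| product | color | stock |
| KJ7 | black | 581 |
| KJ7 | gray | 774 |
| KJ7 | white | 162 |
| KJ7 | amber | 6 |
| RX2 | black | 139 |
| RX2 | gray | 813 |
| RX2 | white | 310 |
| RX2 | amber | 205 |
| DS9 | black | 427 |
| DS9 | gray | 253 |
| DS9 | white | 261 |
| DS9 | amber | 465 |

Each (product, column) pair becomes one row: 3 × 4 = 12 rows.
For example, (KJ7, black) → stock=581.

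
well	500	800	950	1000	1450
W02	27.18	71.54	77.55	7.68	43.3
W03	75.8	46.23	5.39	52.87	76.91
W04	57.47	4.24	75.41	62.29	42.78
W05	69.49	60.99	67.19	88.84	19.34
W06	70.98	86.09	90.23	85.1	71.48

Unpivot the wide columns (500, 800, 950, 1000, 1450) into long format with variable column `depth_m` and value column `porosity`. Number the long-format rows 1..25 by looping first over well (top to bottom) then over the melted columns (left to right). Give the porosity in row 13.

25 rows total (5 × 5). Row 13: index ⌊(13-1)/5⌋ = 2 into well → W04; (13-1) mod 5 = 2 into the melted columns → 950.
So row 13 is (W04, 950, 75.41); porosity = 75.41.

75.41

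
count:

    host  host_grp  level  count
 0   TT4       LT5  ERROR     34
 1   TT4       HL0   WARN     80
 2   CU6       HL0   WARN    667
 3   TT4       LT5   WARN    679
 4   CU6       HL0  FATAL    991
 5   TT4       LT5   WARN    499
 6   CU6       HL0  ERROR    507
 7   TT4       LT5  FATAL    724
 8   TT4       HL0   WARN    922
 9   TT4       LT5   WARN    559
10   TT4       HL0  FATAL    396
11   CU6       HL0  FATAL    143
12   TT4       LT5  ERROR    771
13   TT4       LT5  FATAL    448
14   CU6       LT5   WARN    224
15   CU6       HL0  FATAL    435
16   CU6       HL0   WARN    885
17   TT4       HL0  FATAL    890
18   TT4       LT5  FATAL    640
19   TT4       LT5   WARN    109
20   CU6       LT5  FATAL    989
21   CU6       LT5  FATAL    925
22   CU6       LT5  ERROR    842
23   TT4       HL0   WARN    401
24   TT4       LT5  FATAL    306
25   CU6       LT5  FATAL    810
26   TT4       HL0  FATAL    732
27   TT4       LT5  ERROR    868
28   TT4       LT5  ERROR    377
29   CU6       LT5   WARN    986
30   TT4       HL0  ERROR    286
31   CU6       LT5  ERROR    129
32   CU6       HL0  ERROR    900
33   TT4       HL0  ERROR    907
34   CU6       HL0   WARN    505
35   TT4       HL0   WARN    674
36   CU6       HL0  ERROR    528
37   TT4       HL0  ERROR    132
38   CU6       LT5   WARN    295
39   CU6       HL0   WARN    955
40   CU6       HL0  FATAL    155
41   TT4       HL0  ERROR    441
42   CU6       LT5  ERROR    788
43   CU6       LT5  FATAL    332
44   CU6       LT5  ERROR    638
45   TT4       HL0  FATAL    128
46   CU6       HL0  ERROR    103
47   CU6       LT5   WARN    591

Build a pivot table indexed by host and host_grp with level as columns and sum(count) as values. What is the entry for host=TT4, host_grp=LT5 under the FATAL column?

2118

Rows with host=TT4, host_grp=LT5 and level=FATAL: count values are 724, 448, 640, 306.
724 + 448 + 640 + 306 = 2118.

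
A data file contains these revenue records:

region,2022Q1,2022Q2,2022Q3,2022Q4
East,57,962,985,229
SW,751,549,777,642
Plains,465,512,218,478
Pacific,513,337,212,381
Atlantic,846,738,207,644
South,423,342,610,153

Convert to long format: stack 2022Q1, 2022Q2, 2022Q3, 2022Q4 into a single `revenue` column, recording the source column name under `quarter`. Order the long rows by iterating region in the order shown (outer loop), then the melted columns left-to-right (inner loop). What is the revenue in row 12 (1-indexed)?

24 rows total (6 × 4). Row 12: index ⌊(12-1)/4⌋ = 2 into region → Plains; (12-1) mod 4 = 3 into the melted columns → 2022Q4.
So row 12 is (Plains, 2022Q4, 478); revenue = 478.

478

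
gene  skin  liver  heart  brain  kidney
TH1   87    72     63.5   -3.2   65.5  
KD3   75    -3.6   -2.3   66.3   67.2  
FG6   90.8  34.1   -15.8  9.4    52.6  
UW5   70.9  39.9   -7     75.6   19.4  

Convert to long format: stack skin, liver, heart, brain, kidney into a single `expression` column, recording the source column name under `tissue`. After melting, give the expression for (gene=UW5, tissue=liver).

39.9

Unpivoting turns each (gene, wide-column) pair into one long row.
The wide cell at row UW5, column liver holds 39.9, so the long row (UW5, liver) has expression=39.9.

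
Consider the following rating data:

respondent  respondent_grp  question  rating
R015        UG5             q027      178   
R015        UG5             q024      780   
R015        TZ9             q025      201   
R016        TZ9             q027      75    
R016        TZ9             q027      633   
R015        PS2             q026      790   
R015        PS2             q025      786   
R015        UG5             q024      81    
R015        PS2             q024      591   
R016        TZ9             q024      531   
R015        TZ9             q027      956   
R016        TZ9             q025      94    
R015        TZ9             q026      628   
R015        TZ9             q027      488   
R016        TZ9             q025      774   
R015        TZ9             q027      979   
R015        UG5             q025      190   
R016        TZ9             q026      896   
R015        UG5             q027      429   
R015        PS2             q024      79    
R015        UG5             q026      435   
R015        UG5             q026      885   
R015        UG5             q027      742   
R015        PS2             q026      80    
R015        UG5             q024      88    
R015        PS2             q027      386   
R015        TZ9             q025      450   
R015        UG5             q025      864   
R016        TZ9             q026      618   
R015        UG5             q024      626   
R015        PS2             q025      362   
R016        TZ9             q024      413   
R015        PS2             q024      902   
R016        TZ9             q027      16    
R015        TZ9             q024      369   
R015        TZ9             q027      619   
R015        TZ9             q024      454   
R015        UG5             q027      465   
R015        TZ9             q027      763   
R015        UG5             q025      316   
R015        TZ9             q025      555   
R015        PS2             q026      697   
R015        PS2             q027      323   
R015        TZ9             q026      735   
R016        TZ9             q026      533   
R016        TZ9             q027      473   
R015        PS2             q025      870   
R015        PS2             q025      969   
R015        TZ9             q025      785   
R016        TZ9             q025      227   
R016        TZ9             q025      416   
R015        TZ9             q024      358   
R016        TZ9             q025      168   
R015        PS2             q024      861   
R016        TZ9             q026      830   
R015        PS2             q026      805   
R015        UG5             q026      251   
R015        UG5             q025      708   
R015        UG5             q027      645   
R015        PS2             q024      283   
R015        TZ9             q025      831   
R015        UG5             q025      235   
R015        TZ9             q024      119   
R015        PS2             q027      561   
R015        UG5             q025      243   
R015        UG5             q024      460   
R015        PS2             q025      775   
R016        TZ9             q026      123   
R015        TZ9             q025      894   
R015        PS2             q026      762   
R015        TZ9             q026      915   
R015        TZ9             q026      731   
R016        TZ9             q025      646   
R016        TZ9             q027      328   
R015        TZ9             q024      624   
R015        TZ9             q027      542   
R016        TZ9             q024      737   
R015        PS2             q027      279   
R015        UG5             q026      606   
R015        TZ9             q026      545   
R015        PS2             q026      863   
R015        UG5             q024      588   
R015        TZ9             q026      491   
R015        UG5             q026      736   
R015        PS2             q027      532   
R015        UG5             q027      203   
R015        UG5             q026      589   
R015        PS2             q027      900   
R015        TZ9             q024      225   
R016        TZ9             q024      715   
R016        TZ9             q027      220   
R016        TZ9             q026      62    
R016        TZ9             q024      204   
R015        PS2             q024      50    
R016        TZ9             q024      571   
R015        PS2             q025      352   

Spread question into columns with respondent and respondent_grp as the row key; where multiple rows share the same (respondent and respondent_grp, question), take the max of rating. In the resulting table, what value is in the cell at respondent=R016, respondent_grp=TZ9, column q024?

Rows with respondent=R016, respondent_grp=TZ9 and question=q024: rating values are 531, 413, 737, 715, 204, 571.
max(531, 413, 737, 715, 204, 571) = 737.

737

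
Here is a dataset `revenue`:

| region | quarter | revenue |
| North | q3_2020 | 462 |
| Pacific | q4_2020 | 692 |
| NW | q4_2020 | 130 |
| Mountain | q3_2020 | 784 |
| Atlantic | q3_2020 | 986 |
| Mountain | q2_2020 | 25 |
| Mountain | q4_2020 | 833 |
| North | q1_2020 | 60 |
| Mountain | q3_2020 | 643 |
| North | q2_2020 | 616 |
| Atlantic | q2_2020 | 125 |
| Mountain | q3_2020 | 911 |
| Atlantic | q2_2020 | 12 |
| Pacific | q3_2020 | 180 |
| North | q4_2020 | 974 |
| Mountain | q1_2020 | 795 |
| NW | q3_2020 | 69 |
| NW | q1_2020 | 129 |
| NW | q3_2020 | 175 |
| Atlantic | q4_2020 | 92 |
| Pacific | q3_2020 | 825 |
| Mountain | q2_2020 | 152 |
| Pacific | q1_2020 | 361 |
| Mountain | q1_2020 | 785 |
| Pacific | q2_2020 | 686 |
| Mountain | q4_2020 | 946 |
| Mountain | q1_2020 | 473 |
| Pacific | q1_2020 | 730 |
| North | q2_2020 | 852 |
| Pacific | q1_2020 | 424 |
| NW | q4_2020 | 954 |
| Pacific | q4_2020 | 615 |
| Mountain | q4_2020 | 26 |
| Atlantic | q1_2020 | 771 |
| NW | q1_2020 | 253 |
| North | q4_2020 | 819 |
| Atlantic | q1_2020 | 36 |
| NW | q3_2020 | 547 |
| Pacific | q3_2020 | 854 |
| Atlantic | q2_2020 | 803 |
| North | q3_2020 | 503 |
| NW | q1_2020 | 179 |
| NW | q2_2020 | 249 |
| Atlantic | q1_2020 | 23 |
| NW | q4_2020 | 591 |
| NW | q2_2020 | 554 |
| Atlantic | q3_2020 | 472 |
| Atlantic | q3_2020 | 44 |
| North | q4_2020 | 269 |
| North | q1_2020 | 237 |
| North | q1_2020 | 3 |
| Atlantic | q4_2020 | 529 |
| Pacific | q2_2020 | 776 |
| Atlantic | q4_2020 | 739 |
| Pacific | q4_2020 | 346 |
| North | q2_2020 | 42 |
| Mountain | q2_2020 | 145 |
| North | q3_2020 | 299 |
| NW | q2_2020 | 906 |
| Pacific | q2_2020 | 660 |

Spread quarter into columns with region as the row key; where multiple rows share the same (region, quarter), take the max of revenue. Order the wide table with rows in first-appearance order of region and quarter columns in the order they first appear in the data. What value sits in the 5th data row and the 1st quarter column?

With rows in first-appearance order of region, row 5 is region=Atlantic. quarter columns in first-appearance order: q3_2020, q4_2020, q2_2020, q1_2020; column 1 is q3_2020.
Long rows with region=Atlantic, quarter=q3_2020: max(986, 472, 44) = 986.

986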